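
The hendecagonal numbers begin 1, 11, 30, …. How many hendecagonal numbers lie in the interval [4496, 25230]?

44

The n-th hendecagonal number is n(9n−7)/2.
Smallest index with value ≥ 4496: n = 32 (giving 4496).
Largest index with value ≤ 25230: n = 75 (giving 25050).
Indices 32 through 75: 44 terms.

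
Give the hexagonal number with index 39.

3003

The 39th hexagonal number is n(2n−1) with n = 39.
39·(2·39 − 1) = 39·77 = 3003.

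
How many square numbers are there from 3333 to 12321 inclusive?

54

The n-th square number is n².
Smallest index with value ≥ 3333: n = 58 (giving 3364).
Largest index with value ≤ 12321: n = 111 (giving 12321).
Indices 58 through 111: 54 terms.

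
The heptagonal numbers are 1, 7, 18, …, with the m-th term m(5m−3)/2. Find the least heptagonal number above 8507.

Solve n(5n−3)/2 > 8507 for integer n.
The largest n with value ≤ 8507 is 58 (since 8323 ≤ 8507 < 8614), so the first above is n = 59, value 8614.

8614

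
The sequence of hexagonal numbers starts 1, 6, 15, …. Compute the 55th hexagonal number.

The 55th hexagonal number is n(2n−1) with n = 55.
55·(2·55 − 1) = 55·109 = 5995.

5995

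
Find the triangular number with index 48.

1176

The 48th triangular number is n(n+1)/2 with n = 48.
48·49/2 = 2352/2 = 1176.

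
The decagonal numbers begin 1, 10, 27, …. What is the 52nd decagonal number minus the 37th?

5295

52·(4·52 − 3) = 10660 and 37·(4·37 − 3) = 5365.
Difference: 10660 − 5365 = 5295.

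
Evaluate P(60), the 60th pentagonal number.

5370

The 60th pentagonal number is n(3n−1)/2 with n = 60.
60·(3·60 − 1)/2 = 60·179/2 = 5370.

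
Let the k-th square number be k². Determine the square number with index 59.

3481

The 59th square number is n² with n = 59.
59² = 3481.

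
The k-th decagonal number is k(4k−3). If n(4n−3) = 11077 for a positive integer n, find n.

53

Set n(4n−3) = 11077, giving 4n² − 3n − 11077 = 0.
The discriminant is 9 + 16·11077 = 177241, and √177241 = 421.
So n = (3 + 421) / 8 = 424/8 = 53.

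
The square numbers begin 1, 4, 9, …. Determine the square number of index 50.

2500

The 50th square number is n² with n = 50.
50² = 2500.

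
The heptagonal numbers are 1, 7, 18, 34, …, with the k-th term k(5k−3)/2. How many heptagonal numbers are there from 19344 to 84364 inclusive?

The n-th heptagonal number is n(5n−3)/2.
Smallest index with value ≥ 19344: n = 89 (giving 19669).
Largest index with value ≤ 84364: n = 184 (giving 84364).
Indices 89 through 184: 96 terms.

96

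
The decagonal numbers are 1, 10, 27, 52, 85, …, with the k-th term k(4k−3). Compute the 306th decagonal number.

373626

The 306th decagonal number is n(4n−3) with n = 306.
306·(4·306 − 3) = 306·1221 = 373626.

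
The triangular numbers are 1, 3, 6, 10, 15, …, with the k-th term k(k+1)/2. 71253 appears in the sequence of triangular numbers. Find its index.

377

Set n(n+1)/2 = 71253, giving n² + n − 142506 = 0.
The discriminant is 1 + 8·71253 = 570025, and √570025 = 755.
So n = (-1 + 755) / 2 = 754/2 = 377.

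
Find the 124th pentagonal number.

23002

The 124th pentagonal number is n(3n−1)/2 with n = 124.
124·(3·124 − 1)/2 = 124·371/2 = 23002.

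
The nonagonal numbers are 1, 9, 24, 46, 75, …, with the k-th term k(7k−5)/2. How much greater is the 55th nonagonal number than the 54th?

Consecutive nonagonal numbers differ by 7n − 6: here 7·55 − 6 = 379.

379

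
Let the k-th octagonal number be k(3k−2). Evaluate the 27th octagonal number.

The 27th octagonal number is n(3n−2) with n = 27.
27·(3·27 − 2) = 27·79 = 2133.

2133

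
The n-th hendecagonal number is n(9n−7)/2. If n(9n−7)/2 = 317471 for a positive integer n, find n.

Set n(9n−7)/2 = 317471, giving 9n² − 7n − 634942 = 0.
The discriminant is 49 + 72·317471 = 22857961, and √22857961 = 4781.
So n = (7 + 4781) / 18 = 4788/18 = 266.

266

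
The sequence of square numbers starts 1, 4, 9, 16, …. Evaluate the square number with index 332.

110224

The 332nd square number is n² with n = 332.
332² = 110224.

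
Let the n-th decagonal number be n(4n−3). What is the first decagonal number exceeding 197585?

198247

Solve n(4n−3) > 197585 for integer n.
The largest n with value ≤ 197585 is 222 (since 196470 ≤ 197585 < 198247), so the first above is n = 223, value 198247.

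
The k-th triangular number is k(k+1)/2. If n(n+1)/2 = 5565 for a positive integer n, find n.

105

Set n(n+1)/2 = 5565, giving n² + n − 11130 = 0.
The discriminant is 1 + 8·5565 = 44521, and √44521 = 211.
So n = (-1 + 211) / 2 = 210/2 = 105.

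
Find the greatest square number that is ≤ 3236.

Solve n² ≤ 3236 for integer n.
n = 56 gives 3136 ≤ 3236, while n = 57 gives 3249 > 3236; so the answer is 3136.

3136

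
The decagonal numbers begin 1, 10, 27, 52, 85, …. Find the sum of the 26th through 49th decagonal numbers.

Σ i(4i−3) = 4Σi² − 3Σi over i = 26..49.
Σi = 1225 − 325 = 900 and Σi² = 40425 − 5525 = 34900.
4·34900 − 3·900 = 136900.

136900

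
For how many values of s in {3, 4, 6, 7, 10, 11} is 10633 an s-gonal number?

1

s = 3: P(3, 145) = 10585 and P(3, 146) = 10731; 10633 is not s-gonal.
s = 4: P(4, 103) = 10609 and P(4, 104) = 10816; 10633 is not s-gonal.
s = 6: P(6, 73) = 10585 and P(6, 74) = 10878; 10633 is not s-gonal.
s = 7: P(7, 65) = 10465 and P(7, 66) = 10791; 10633 is not s-gonal.
s = 10: P(10, 51) = 10251 and P(10, 52) = 10660; 10633 is not s-gonal.
s = 11: P(11, 49) = 10633. ✓
Hits: s ∈ {11} → 1.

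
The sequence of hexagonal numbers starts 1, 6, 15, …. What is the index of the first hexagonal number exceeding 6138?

56

Solve n(2n−1) > 6138 for integer n.
The largest n with value ≤ 6138 is 55 (since 5995 ≤ 6138 < 6216), so the first above is n = 56, value 6216.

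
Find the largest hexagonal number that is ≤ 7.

6

Solve n(2n−1) ≤ 7 for integer n.
n = 2 gives 6 ≤ 7, while n = 3 gives 15 > 7; so the answer is 6.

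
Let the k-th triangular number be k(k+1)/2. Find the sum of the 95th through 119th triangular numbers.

145100

Σ i(i+1)/2 = (Σi² + Σi) / 2 over i = 95..119.
Σi = 7140 − 4465 = 2675 and Σi² = 568820 − 281295 = 287525.
(1·287525 + 1·2675) / 2 = 290200/2 = 145100.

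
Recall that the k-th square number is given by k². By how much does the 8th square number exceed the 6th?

28

8² = 64 and 6² = 36.
Difference: 64 − 36 = 28.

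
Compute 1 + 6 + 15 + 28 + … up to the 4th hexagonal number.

Σ i(2i−1) = 2Σi² − Σi over i = 1..4.
Σi = 10 and Σi² = 30.
2·30 − 1·10 = 50.

50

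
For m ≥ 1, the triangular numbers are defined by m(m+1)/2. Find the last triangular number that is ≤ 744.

Solve n(n+1)/2 ≤ 744 for integer n.
n = 38 gives 741 ≤ 744, while n = 39 gives 780 > 744; so the answer is 741.

741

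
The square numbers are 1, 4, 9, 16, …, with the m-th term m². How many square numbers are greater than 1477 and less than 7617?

49

The n-th square number is n².
Smallest index with value > 1477: n = 39 (giving 1521).
Largest index with value < 7617: n = 87 (giving 7569).
Indices 39 through 87: 49 terms.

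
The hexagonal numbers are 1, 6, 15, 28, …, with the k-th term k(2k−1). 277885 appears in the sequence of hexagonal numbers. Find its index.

373

Set n(2n−1) = 277885, giving 2n² − n − 277885 = 0.
The discriminant is 1 + 8·277885 = 2223081, and √2223081 = 1491.
So n = (1 + 1491) / 4 = 1492/4 = 373.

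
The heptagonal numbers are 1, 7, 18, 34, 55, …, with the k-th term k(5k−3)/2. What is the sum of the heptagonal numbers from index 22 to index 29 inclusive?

12804

Σ i(5i−3)/2 = (5Σi² − 3Σi) / 2 over i = 22..29.
Σi = 435 − 231 = 204 and Σi² = 8555 − 3311 = 5244.
(5·5244 − 3·204) / 2 = 25608/2 = 12804.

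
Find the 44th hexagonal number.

The 44th hexagonal number is n(2n−1) with n = 44.
44·(2·44 − 1) = 44·87 = 3828.

3828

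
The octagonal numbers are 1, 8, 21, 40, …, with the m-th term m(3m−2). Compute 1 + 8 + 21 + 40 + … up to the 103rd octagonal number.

Σ i(3i−2) = 3Σi² − 2Σi over i = 1..103.
Σi = 5356 and Σi² = 369564.
3·369564 − 2·5356 = 1097980.

1097980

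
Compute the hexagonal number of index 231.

231·(2·231 − 1) = 231·461 = 106491.

106491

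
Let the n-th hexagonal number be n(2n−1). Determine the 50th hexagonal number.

50·(2·50 − 1) = 50·99 = 4950.

4950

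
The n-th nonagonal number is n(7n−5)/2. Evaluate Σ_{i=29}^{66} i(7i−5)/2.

Σ i(7i−5)/2 = (7Σi² − 5Σi) / 2 over i = 29..66.
Σi = 2211 − 406 = 1805 and Σi² = 98021 − 7714 = 90307.
(7·90307 − 5·1805) / 2 = 623124/2 = 311562.

311562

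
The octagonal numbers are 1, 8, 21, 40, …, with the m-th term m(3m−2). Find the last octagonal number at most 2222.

2133

Solve n(3n−2) ≤ 2222 for integer n.
n = 27 gives 2133 ≤ 2222, while n = 28 gives 2296 > 2222; so the answer is 2133.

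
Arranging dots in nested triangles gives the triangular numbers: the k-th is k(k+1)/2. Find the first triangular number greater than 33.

36

Solve n(n+1)/2 > 33 for integer n.
The largest n with value ≤ 33 is 7 (since 28 ≤ 33 < 36), so the first above is n = 8, value 36.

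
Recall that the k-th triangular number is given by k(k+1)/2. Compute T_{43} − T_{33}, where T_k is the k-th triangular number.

385

43·44/2 = 946 and 33·34/2 = 561.
Difference: 946 − 561 = 385.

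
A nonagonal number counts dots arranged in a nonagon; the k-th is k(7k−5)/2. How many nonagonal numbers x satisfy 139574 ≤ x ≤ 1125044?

The n-th nonagonal number is n(7n−5)/2.
Smallest index with value ≥ 139574: n = 201 (giving 140901).
Largest index with value ≤ 1125044: n = 567 (giving 1123794).
Indices 201 through 567: 367 terms.

367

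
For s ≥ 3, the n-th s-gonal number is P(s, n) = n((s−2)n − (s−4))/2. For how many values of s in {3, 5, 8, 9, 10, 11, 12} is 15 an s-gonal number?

1

s = 3: P(3, 5) = 15. ✓
s = 5: P(5, 3) = 12 and P(5, 4) = 22; 15 is not s-gonal.
s = 8: P(8, 2) = 8 and P(8, 3) = 21; 15 is not s-gonal.
s = 9: P(9, 2) = 9 and P(9, 3) = 24; 15 is not s-gonal.
s = 10: P(10, 2) = 10 and P(10, 3) = 27; 15 is not s-gonal.
s = 11: P(11, 2) = 11 and P(11, 3) = 30; 15 is not s-gonal.
s = 12: P(12, 2) = 12 and P(12, 3) = 33; 15 is not s-gonal.
Hits: s ∈ {3} → 1.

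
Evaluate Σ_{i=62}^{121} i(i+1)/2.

Σ i(i+1)/2 = (Σi² + Σi) / 2 over i = 62..121.
Σi = 7381 − 1891 = 5490 and Σi² = 597861 − 77531 = 520330.
(1·520330 + 1·5490) / 2 = 525820/2 = 262910.

262910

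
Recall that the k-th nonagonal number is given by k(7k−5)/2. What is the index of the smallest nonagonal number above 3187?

31

Solve n(7n−5)/2 > 3187 for integer n.
The largest n with value ≤ 3187 is 30 (since 3075 ≤ 3187 < 3286), so the first above is n = 31, value 3286.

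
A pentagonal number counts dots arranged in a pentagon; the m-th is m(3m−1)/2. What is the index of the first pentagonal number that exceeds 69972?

217

Solve n(3n−1)/2 > 69972 for integer n.
The largest n with value ≤ 69972 is 216 (since 69876 ≤ 69972 < 70525), so the first above is n = 217, value 70525.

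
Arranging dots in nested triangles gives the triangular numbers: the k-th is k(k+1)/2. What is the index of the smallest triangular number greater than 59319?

Solve n(n+1)/2 > 59319 for integer n.
The largest n with value ≤ 59319 is 343 (since 58996 ≤ 59319 < 59340), so the first above is n = 344, value 59340.

344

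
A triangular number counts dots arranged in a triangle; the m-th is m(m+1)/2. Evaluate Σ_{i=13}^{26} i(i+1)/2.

2912

Σ i(i+1)/2 = (Σi² + Σi) / 2 over i = 13..26.
Σi = 351 − 78 = 273 and Σi² = 6201 − 650 = 5551.
(1·5551 + 1·273) / 2 = 5824/2 = 2912.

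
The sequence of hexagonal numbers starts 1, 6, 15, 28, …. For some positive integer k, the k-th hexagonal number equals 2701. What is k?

37

Set n(2n−1) = 2701, giving 2n² − n − 2701 = 0.
The discriminant is 1 + 8·2701 = 21609, and √21609 = 147.
So n = (1 + 147) / 4 = 148/4 = 37.
Check: 37·(2·37 − 1) = 2701. ✓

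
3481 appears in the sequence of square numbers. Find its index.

We need n² = 3481, so n = √3481 = 59.

59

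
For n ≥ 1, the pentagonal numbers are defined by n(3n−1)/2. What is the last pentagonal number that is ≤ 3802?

3725

Solve n(3n−1)/2 ≤ 3802 for integer n.
n = 50 gives 3725 ≤ 3802, while n = 51 gives 3876 > 3802; so the answer is 3725.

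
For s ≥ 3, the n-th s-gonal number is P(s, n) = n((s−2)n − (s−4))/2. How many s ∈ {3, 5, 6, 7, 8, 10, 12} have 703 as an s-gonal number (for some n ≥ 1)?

2

s = 3: P(3, 37) = 703. ✓
s = 5: P(5, 21) = 651 and P(5, 22) = 715; 703 is not s-gonal.
s = 6: P(6, 19) = 703. ✓
s = 7: P(7, 17) = 697 and P(7, 18) = 783; 703 is not s-gonal.
s = 8: P(8, 15) = 645 and P(8, 16) = 736; 703 is not s-gonal.
s = 10: P(10, 13) = 637 and P(10, 14) = 742; 703 is not s-gonal.
s = 12: P(12, 12) = 672 and P(12, 13) = 793; 703 is not s-gonal.
Hits: s ∈ {3, 6} → 2.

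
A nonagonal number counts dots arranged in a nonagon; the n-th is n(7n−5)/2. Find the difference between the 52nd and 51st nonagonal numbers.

358

Consecutive nonagonal numbers differ by 7n − 6: here 7·52 − 6 = 358.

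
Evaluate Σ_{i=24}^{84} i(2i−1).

Σ i(2i−1) = 2Σi² − Σi over i = 24..84.
Σi = 3570 − 276 = 3294 and Σi² = 201110 − 4324 = 196786.
2·196786 − 1·3294 = 390278.

390278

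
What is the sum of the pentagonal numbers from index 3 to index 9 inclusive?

399

Σ i(3i−1)/2 = (3Σi² − Σi) / 2 over i = 3..9.
Σi = 45 − 3 = 42 and Σi² = 285 − 5 = 280.
(3·280 − 1·42) / 2 = 798/2 = 399.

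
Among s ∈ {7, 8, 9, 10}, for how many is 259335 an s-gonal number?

s = 7: P(7, 322) = 258727 and P(7, 323) = 260338; 259335 is not s-gonal.
s = 8: P(8, 294) = 258720 and P(8, 295) = 260485; 259335 is not s-gonal.
s = 9: P(9, 272) = 258264 and P(9, 273) = 260169; 259335 is not s-gonal.
s = 10: P(10, 255) = 259335. ✓
Hits: s ∈ {10} → 1.

1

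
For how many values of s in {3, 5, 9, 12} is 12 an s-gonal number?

s = 3: P(3, 4) = 10 and P(3, 5) = 15; 12 is not s-gonal.
s = 5: P(5, 3) = 12. ✓
s = 9: P(9, 2) = 9 and P(9, 3) = 24; 12 is not s-gonal.
s = 12: P(12, 2) = 12. ✓
Hits: s ∈ {5, 12} → 2.

2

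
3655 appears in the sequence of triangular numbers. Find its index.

85

Set n(n+1)/2 = 3655, giving n² + n − 7310 = 0.
The discriminant is 1 + 8·3655 = 29241, and √29241 = 171.
So n = (-1 + 171) / 2 = 170/2 = 85.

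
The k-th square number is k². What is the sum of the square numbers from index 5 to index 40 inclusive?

22110

Σ_{i=5}^{40} i² = 22140 − 30 = 22110.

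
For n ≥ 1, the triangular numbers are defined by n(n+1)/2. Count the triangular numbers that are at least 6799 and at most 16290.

The n-th triangular number is n(n+1)/2.
Smallest index with value ≥ 6799: n = 117 (giving 6903).
Largest index with value ≤ 16290: n = 180 (giving 16290).
Indices 117 through 180: 64 terms.

64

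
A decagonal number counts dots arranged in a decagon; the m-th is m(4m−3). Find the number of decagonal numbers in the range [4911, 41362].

67

The n-th decagonal number is n(4n−3).
Smallest index with value ≥ 4911: n = 36 (giving 5076).
Largest index with value ≤ 41362: n = 102 (giving 41310).
Indices 36 through 102: 67 terms.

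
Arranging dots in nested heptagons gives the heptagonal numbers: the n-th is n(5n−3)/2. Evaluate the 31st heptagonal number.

31·(5·31 − 3)/2 = 31·152/2 = 31·76 = 2356.

2356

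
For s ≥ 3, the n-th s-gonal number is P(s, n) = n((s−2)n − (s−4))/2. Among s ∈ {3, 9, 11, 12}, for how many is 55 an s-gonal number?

1

s = 3: P(3, 10) = 55. ✓
s = 9: P(9, 4) = 46 and P(9, 5) = 75; 55 is not s-gonal.
s = 11: P(11, 3) = 30 and P(11, 4) = 58; 55 is not s-gonal.
s = 12: P(12, 3) = 33 and P(12, 4) = 64; 55 is not s-gonal.
Hits: s ∈ {3} → 1.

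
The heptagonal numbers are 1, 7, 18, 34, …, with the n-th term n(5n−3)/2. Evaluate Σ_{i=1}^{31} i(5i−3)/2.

25296

Σ i(5i−3)/2 = (5Σi² − 3Σi) / 2 over i = 1..31.
Σi = 496 and Σi² = 10416.
(5·10416 − 3·496) / 2 = 50592/2 = 25296.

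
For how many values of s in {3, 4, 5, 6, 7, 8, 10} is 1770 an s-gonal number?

2

s = 3: P(3, 59) = 1770. ✓
s = 4: P(4, 42) = 1764 and P(4, 43) = 1849; 1770 is not s-gonal.
s = 5: P(5, 34) = 1717 and P(5, 35) = 1820; 1770 is not s-gonal.
s = 6: P(6, 30) = 1770. ✓
s = 7: P(7, 26) = 1651 and P(7, 27) = 1782; 1770 is not s-gonal.
s = 8: P(8, 24) = 1680 and P(8, 25) = 1825; 1770 is not s-gonal.
s = 10: P(10, 21) = 1701 and P(10, 22) = 1870; 1770 is not s-gonal.
Hits: s ∈ {3, 6} → 2.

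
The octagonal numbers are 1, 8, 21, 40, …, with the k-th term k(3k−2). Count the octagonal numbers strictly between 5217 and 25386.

The n-th octagonal number is n(3n−2).
Smallest index with value > 5217: n = 43 (giving 5461).
Largest index with value < 25386: n = 92 (giving 25208).
Indices 43 through 92: 50 terms.

50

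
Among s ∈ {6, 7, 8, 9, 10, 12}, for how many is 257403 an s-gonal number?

s = 6: P(6, 359) = 257403. ✓
s = 7: P(7, 321) = 257121 and P(7, 322) = 258727; 257403 is not s-gonal.
s = 8: P(8, 293) = 256961 and P(8, 294) = 258720; 257403 is not s-gonal.
s = 9: P(9, 271) = 256366 and P(9, 272) = 258264; 257403 is not s-gonal.
s = 10: P(10, 254) = 257302 and P(10, 255) = 259335; 257403 is not s-gonal.
s = 12: P(12, 227) = 256737 and P(12, 228) = 259008; 257403 is not s-gonal.
Hits: s ∈ {6} → 1.

1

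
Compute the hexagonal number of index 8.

120

The 8th hexagonal number is n(2n−1) with n = 8.
8·(2·8 − 1) = 8·15 = 120.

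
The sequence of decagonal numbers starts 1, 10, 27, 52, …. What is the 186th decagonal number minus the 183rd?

186·(4·186 − 3) = 137826 and 183·(4·183 − 3) = 133407.
Difference: 137826 − 133407 = 4419.

4419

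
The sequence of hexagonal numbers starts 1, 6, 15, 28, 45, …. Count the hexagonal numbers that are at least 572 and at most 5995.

38

The n-th hexagonal number is n(2n−1).
Smallest index with value ≥ 572: n = 18 (giving 630).
Largest index with value ≤ 5995: n = 55 (giving 5995).
Indices 18 through 55: 38 terms.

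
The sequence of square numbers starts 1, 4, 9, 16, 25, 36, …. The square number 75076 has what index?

We need n² = 75076, so n = √75076 = 274.
Check: 274² = 75076. ✓

274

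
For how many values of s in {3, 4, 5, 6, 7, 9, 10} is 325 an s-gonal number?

3

s = 3: P(3, 25) = 325. ✓
s = 4: P(4, 18) = 324 and P(4, 19) = 361; 325 is not s-gonal.
s = 5: P(5, 14) = 287 and P(5, 15) = 330; 325 is not s-gonal.
s = 6: P(6, 13) = 325. ✓
s = 7: P(7, 11) = 286 and P(7, 12) = 342; 325 is not s-gonal.
s = 9: P(9, 10) = 325. ✓
s = 10: P(10, 9) = 297 and P(10, 10) = 370; 325 is not s-gonal.
Hits: s ∈ {3, 6, 9} → 3.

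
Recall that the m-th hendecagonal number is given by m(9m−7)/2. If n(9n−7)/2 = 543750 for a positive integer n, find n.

348

Set n(9n−7)/2 = 543750, giving 9n² − 7n − 1087500 = 0.
So n = (7 + 6257) / 18 = 6264/18 = 348.
Check: 348·(9·348 − 7)/2 = 543750. ✓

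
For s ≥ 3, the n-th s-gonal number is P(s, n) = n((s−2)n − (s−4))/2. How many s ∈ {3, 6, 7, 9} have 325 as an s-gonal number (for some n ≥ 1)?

s = 3: P(3, 25) = 325. ✓
s = 6: P(6, 13) = 325. ✓
s = 7: P(7, 11) = 286 and P(7, 12) = 342; 325 is not s-gonal.
s = 9: P(9, 10) = 325. ✓
Hits: s ∈ {3, 6, 9} → 3.

3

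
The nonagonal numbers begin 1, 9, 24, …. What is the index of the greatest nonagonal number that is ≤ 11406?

Solve n(7n−5)/2 ≤ 11406 for integer n.
n = 57 gives 11229 ≤ 11406, while n = 58 gives 11629 > 11406; so the answer is index 57.

57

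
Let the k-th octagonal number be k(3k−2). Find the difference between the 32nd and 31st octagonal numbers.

Consecutive octagonal numbers differ by 6n − 5: here 6·32 − 5 = 187.

187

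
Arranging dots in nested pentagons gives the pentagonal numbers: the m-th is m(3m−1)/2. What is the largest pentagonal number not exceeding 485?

477

Solve n(3n−1)/2 ≤ 485 for integer n.
n = 18 gives 477 ≤ 485, while n = 19 gives 532 > 485; so the answer is 477.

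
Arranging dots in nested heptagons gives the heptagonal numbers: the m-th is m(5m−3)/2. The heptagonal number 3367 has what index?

37

Set n(5n−3)/2 = 3367, giving 5n² − 3n − 6734 = 0.
The discriminant is 9 + 40·3367 = 134689, and √134689 = 367.
So n = (3 + 367) / 10 = 370/10 = 37.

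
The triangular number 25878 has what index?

227

Set n(n+1)/2 = 25878, giving n² + n − 51756 = 0.
So n = (-1 + 455) / 2 = 454/2 = 227.
Check: 227·228/2 = 25878. ✓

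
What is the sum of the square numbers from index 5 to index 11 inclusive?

476

Σ_{i=5}^{11} i² = 506 − 30 = 476.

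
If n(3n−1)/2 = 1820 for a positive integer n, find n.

Set n(3n−1)/2 = 1820, giving 3n² − n − 3640 = 0.
So n = (1 + 209) / 6 = 210/6 = 35.
Check: 35·(3·35 − 1)/2 = 1820. ✓

35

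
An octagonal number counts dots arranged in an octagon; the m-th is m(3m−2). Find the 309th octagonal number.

285825

309·(3·309 − 2) = 309·925 = 285825.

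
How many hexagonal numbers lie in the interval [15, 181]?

The n-th hexagonal number is n(2n−1).
Smallest index with value ≥ 15: n = 3 (giving 15).
Largest index with value ≤ 181: n = 9 (giving 153).
Indices 3 through 9: 7 terms.

7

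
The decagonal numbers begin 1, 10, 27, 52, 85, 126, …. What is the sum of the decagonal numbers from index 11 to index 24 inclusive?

17325

Σ i(4i−3) = 4Σi² − 3Σi over i = 11..24.
Σi = 300 − 55 = 245 and Σi² = 4900 − 385 = 4515.
4·4515 − 3·245 = 17325.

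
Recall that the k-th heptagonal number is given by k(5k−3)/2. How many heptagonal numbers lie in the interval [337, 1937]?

The n-th heptagonal number is n(5n−3)/2.
Smallest index with value ≥ 337: n = 12 (giving 342).
Largest index with value ≤ 1937: n = 28 (giving 1918).
Indices 12 through 28: 17 terms.

17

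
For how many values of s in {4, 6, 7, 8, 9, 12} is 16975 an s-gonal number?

1

s = 4: P(4, 130) = 16900 and P(4, 131) = 17161; 16975 is not s-gonal.
s = 6: P(6, 92) = 16836 and P(6, 93) = 17205; 16975 is not s-gonal.
s = 7: P(7, 82) = 16687 and P(7, 83) = 17098; 16975 is not s-gonal.
s = 8: P(8, 75) = 16725 and P(8, 76) = 17176; 16975 is not s-gonal.
s = 9: P(9, 70) = 16975. ✓
s = 12: P(12, 58) = 16588 and P(12, 59) = 17169; 16975 is not s-gonal.
Hits: s ∈ {9} → 1.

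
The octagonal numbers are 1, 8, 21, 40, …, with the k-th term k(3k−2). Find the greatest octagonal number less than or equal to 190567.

Solve n(3n−2) ≤ 190567 for integer n.
n = 252 gives 190008 ≤ 190567, while n = 253 gives 191521 > 190567; so the answer is 190008.

190008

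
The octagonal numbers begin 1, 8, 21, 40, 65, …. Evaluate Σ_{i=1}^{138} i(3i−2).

Σ i(3i−2) = 3Σi² − 2Σi over i = 1..138.
Σi = 9591 and Σi² = 885569.
3·885569 − 2·9591 = 2637525.

2637525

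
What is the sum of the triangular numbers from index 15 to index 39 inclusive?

10100

Σ i(i+1)/2 = (Σi² + Σi) / 2 over i = 15..39.
Σi = 780 − 105 = 675 and Σi² = 20540 − 1015 = 19525.
(1·19525 + 1·675) / 2 = 20200/2 = 10100.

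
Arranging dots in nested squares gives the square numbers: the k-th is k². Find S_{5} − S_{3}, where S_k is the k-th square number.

16

5² = 25 and 3² = 9.
Difference: 25 − 9 = 16.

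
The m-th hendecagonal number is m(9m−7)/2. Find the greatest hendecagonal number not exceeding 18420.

18208

Solve n(9n−7)/2 ≤ 18420 for integer n.
n = 64 gives 18208 ≤ 18420, while n = 65 gives 18785 > 18420; so the answer is 18208.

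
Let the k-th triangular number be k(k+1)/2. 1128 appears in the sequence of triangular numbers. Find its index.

47

Set n(n+1)/2 = 1128, giving n² + n − 2256 = 0.
The discriminant is 1 + 8·1128 = 9025, and √9025 = 95.
So n = (-1 + 95) / 2 = 94/2 = 47.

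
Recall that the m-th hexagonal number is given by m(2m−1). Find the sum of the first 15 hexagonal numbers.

2360

Σ i(2i−1) = 2Σi² − Σi over i = 1..15.
Σi = 120 and Σi² = 1240.
2·1240 − 1·120 = 2360.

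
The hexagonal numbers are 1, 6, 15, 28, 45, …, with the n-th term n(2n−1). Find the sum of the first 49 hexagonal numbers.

Σ i(2i−1) = 2Σi² − Σi over i = 1..49.
Σi = 1225 and Σi² = 40425.
2·40425 − 1·1225 = 79625.

79625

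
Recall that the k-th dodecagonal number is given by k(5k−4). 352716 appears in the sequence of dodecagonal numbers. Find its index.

Set n(5n−4) = 352716, giving 5n² − 4n − 352716 = 0.
The discriminant is 16 + 20·352716 = 7054336, and √7054336 = 2656.
So n = (4 + 2656) / 10 = 2660/10 = 266.

266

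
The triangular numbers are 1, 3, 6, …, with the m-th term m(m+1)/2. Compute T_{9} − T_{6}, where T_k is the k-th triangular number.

9·10/2 = 45 and 6·7/2 = 21.
Difference: 45 − 21 = 24.

24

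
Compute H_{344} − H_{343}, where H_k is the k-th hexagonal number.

1373

Consecutive hexagonal numbers differ by 4n − 3: here 4·344 − 3 = 1373.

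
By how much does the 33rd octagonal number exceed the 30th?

561

33·(3·33 − 2) = 3201 and 30·(3·30 − 2) = 2640.
Difference: 3201 − 2640 = 561.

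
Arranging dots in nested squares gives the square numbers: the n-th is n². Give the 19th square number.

361

The 19th square number is n² with n = 19.
19² = 361.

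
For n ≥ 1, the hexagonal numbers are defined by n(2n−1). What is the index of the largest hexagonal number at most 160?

Solve n(2n−1) ≤ 160 for integer n.
n = 9 gives 153 ≤ 160, while n = 10 gives 190 > 160; so the answer is index 9.

9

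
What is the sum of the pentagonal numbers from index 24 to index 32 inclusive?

Σ i(3i−1)/2 = (3Σi² − Σi) / 2 over i = 24..32.
Σi = 528 − 276 = 252 and Σi² = 11440 − 4324 = 7116.
(3·7116 − 1·252) / 2 = 21096/2 = 10548.

10548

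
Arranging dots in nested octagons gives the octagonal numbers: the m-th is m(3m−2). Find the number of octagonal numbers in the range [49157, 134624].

84

The n-th octagonal number is n(3n−2).
Smallest index with value ≥ 49157: n = 129 (giving 49665).
Largest index with value ≤ 134624: n = 212 (giving 134408).
Indices 129 through 212: 84 terms.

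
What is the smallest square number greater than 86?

Solve n² > 86 for integer n.
The largest n with value ≤ 86 is 9 (since 81 ≤ 86 < 100), so the first above is n = 10, value 100.

100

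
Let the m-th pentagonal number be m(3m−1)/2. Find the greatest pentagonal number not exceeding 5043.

5017

Solve n(3n−1)/2 ≤ 5043 for integer n.
n = 58 gives 5017 ≤ 5043, while n = 59 gives 5192 > 5043; so the answer is 5017.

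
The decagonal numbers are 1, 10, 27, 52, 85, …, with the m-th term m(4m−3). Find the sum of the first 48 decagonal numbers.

Σ i(4i−3) = 4Σi² − 3Σi over i = 1..48.
Σi = 1176 and Σi² = 38024.
4·38024 − 3·1176 = 148568.

148568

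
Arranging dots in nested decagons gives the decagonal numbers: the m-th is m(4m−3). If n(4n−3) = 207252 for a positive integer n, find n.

Set n(4n−3) = 207252, giving 4n² − 3n − 207252 = 0.
So n = (3 + 1821) / 8 = 1824/8 = 228.
Check: 228·(4·228 − 3) = 207252. ✓

228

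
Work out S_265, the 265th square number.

The 265th square number is n² with n = 265.
265² = 70225.

70225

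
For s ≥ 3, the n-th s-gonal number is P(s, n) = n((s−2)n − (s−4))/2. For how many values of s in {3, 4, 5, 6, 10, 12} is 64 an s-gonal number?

s = 3: P(3, 10) = 55 and P(3, 11) = 66; 64 is not s-gonal.
s = 4: P(4, 8) = 64. ✓
s = 5: P(5, 6) = 51 and P(5, 7) = 70; 64 is not s-gonal.
s = 6: P(6, 5) = 45 and P(6, 6) = 66; 64 is not s-gonal.
s = 10: P(10, 4) = 52 and P(10, 5) = 85; 64 is not s-gonal.
s = 12: P(12, 4) = 64. ✓
Hits: s ∈ {4, 12} → 2.

2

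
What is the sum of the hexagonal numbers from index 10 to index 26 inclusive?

11526

Σ i(2i−1) = 2Σi² − Σi over i = 10..26.
Σi = 351 − 45 = 306 and Σi² = 6201 − 285 = 5916.
2·5916 − 1·306 = 11526.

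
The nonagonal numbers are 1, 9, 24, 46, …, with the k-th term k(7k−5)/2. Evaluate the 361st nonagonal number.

The 361st nonagonal number is n(7n−5)/2 with n = 361.
361·(7·361 − 5)/2 = 361·2522/2 = 361·1261 = 455221.

455221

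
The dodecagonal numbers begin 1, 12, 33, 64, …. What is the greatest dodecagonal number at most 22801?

22177

Solve n(5n−4) ≤ 22801 for integer n.
n = 67 gives 22177 ≤ 22801, while n = 68 gives 22848 > 22801; so the answer is 22177.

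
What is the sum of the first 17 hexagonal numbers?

3417

Σ i(2i−1) = 2Σi² − Σi over i = 1..17.
Σi = 153 and Σi² = 1785.
2·1785 − 1·153 = 3417.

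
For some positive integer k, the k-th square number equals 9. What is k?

We need n² = 9, so n = √9 = 3.

3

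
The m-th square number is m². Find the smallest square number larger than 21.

Solve n² > 21 for integer n.
The largest n with value ≤ 21 is 4 (since 16 ≤ 21 < 25), so the first above is n = 5, value 25.

25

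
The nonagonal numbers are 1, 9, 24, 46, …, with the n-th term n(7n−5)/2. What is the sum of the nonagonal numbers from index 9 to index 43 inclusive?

93030

Σ i(7i−5)/2 = (7Σi² − 5Σi) / 2 over i = 9..43.
Σi = 946 − 36 = 910 and Σi² = 27434 − 204 = 27230.
(7·27230 − 5·910) / 2 = 186060/2 = 93030.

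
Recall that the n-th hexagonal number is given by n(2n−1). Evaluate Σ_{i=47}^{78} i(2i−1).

Σ i(2i−1) = 2Σi² − Σi over i = 47..78.
Σi = 3081 − 1081 = 2000 and Σi² = 161239 − 33511 = 127728.
2·127728 − 1·2000 = 253456.

253456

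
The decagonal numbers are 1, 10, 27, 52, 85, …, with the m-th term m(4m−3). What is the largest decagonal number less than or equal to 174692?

Solve n(4n−3) ≤ 174692 for integer n.
n = 209 gives 174097 ≤ 174692, while n = 210 gives 175770 > 174692; so the answer is 174097.

174097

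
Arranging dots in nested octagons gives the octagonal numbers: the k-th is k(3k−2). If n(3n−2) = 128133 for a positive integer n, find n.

Set n(3n−2) = 128133, giving 3n² − 2n − 128133 = 0.
The discriminant is 4 + 12·128133 = 1537600, and √1537600 = 1240.
So n = (2 + 1240) / 6 = 1242/6 = 207.

207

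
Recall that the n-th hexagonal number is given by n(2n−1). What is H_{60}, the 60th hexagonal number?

7140

60·(2·60 − 1) = 60·119 = 7140.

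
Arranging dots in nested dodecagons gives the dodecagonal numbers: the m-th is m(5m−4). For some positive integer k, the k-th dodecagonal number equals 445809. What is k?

299

Set n(5n−4) = 445809, giving 5n² − 4n − 445809 = 0.
The discriminant is 16 + 20·445809 = 8916196, and √8916196 = 2986.
So n = (4 + 2986) / 10 = 2990/10 = 299.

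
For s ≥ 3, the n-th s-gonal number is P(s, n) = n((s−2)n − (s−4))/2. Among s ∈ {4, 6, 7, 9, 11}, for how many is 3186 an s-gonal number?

s = 4: P(4, 56) = 3136 and P(4, 57) = 3249; 3186 is not s-gonal.
s = 6: P(6, 40) = 3160 and P(6, 41) = 3321; 3186 is not s-gonal.
s = 7: P(7, 36) = 3186. ✓
s = 9: P(9, 30) = 3075 and P(9, 31) = 3286; 3186 is not s-gonal.
s = 11: P(11, 27) = 3186. ✓
Hits: s ∈ {7, 11} → 2.

2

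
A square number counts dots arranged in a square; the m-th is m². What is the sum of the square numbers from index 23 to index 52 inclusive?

Σ_{i=23}^{52} i² = 48230 − 3795 = 44435.

44435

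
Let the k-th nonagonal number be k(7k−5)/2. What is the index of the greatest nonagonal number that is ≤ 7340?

Solve n(7n−5)/2 ≤ 7340 for integer n.
n = 46 gives 7291 ≤ 7340, while n = 47 gives 7614 > 7340; so the answer is index 46.

46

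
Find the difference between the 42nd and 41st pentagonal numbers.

124

Consecutive pentagonal numbers differ by 3n − 2: here 3·42 − 2 = 124.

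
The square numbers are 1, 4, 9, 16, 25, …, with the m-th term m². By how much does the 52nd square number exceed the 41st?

52² = 2704 and 41² = 1681.
Difference: 2704 − 1681 = 1023.

1023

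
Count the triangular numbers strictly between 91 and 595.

20

The n-th triangular number is n(n+1)/2.
Smallest index with value > 91: n = 14 (giving 105).
Largest index with value < 595: n = 33 (giving 561).
Indices 14 through 33: 20 terms.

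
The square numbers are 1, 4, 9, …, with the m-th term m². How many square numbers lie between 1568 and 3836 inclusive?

The n-th square number is n².
Smallest index with value ≥ 1568: n = 40 (giving 1600).
Largest index with value ≤ 3836: n = 61 (giving 3721).
Indices 40 through 61: 22 terms.

22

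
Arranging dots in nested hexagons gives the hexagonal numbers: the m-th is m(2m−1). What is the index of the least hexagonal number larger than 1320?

Solve n(2n−1) > 1320 for integer n.
The largest n with value ≤ 1320 is 25 (since 1225 ≤ 1320 < 1326), so the first above is n = 26, value 1326.

26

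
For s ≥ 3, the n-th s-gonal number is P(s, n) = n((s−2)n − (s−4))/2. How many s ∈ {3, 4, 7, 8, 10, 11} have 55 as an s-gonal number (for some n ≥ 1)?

s = 3: P(3, 10) = 55. ✓
s = 4: P(4, 7) = 49 and P(4, 8) = 64; 55 is not s-gonal.
s = 7: P(7, 5) = 55. ✓
s = 8: P(8, 4) = 40 and P(8, 5) = 65; 55 is not s-gonal.
s = 10: P(10, 4) = 52 and P(10, 5) = 85; 55 is not s-gonal.
s = 11: P(11, 3) = 30 and P(11, 4) = 58; 55 is not s-gonal.
Hits: s ∈ {3, 7} → 2.

2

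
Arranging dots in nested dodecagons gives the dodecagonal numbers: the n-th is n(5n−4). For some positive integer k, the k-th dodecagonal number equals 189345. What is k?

195

Set n(5n−4) = 189345, giving 5n² − 4n − 189345 = 0.
The discriminant is 16 + 20·189345 = 3786916, and √3786916 = 1946.
So n = (4 + 1946) / 10 = 1950/10 = 195.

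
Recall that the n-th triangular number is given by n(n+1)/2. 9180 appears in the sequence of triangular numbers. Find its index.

Set n(n+1)/2 = 9180, giving n² + n − 18360 = 0.
So n = (-1 + 271) / 2 = 270/2 = 135.
Check: 135·136/2 = 9180. ✓

135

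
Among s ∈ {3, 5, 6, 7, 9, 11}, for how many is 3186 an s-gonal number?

s = 3: P(3, 79) = 3160 and P(3, 80) = 3240; 3186 is not s-gonal.
s = 5: P(5, 46) = 3151 and P(5, 47) = 3290; 3186 is not s-gonal.
s = 6: P(6, 40) = 3160 and P(6, 41) = 3321; 3186 is not s-gonal.
s = 7: P(7, 36) = 3186. ✓
s = 9: P(9, 30) = 3075 and P(9, 31) = 3286; 3186 is not s-gonal.
s = 11: P(11, 27) = 3186. ✓
Hits: s ∈ {7, 11} → 2.

2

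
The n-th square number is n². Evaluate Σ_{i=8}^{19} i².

2330

Σ_{i=8}^{19} i² = 2470 − 140 = 2330.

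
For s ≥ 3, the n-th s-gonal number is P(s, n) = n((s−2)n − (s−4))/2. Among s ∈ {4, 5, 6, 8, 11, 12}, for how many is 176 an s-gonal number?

s = 4: P(4, 13) = 169 and P(4, 14) = 196; 176 is not s-gonal.
s = 5: P(5, 11) = 176. ✓
s = 6: P(6, 9) = 153 and P(6, 10) = 190; 176 is not s-gonal.
s = 8: P(8, 8) = 176. ✓
s = 11: P(11, 6) = 141 and P(11, 7) = 196; 176 is not s-gonal.
s = 12: P(12, 6) = 156 and P(12, 7) = 217; 176 is not s-gonal.
Hits: s ∈ {5, 8} → 2.

2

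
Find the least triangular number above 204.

Solve n(n+1)/2 > 204 for integer n.
The largest n with value ≤ 204 is 19 (since 190 ≤ 204 < 210), so the first above is n = 20, value 210.

210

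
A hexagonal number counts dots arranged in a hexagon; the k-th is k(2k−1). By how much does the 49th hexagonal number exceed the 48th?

Consecutive hexagonal numbers differ by 4n − 3: here 4·49 − 3 = 193.

193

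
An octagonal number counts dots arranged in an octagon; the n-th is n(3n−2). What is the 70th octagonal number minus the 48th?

70·(3·70 − 2) = 14560 and 48·(3·48 − 2) = 6816.
Difference: 14560 − 6816 = 7744.

7744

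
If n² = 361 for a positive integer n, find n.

19

We need n² = 361, so n = √361 = 19.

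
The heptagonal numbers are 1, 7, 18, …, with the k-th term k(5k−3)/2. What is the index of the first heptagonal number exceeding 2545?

Solve n(5n−3)/2 > 2545 for integer n.
The largest n with value ≤ 2545 is 32 (since 2512 ≤ 2545 < 2673), so the first above is n = 33, value 2673.

33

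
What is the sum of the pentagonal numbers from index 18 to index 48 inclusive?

53847

Σ i(3i−1)/2 = (3Σi² − Σi) / 2 over i = 18..48.
Σi = 1176 − 153 = 1023 and Σi² = 38024 − 1785 = 36239.
(3·36239 − 1·1023) / 2 = 107694/2 = 53847.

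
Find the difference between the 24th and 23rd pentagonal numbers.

Consecutive pentagonal numbers differ by 3n − 2: here 3·24 − 2 = 70.

70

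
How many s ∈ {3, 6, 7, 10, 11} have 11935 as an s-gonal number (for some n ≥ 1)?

2

s = 3: P(3, 154) = 11935. ✓
s = 6: P(6, 77) = 11781 and P(6, 78) = 12090; 11935 is not s-gonal.
s = 7: P(7, 69) = 11799 and P(7, 70) = 12145; 11935 is not s-gonal.
s = 10: P(10, 55) = 11935. ✓
s = 11: P(11, 51) = 11526 and P(11, 52) = 11986; 11935 is not s-gonal.
Hits: s ∈ {3, 10} → 2.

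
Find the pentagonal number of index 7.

70

The 7th pentagonal number is n(3n−1)/2 with n = 7.
7·(3·7 − 1)/2 = 7·20/2 = 7·10 = 70.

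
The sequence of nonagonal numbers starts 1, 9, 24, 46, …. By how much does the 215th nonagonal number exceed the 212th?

4476

215·(7·215 − 5)/2 = 161250 and 212·(7·212 − 5)/2 = 156774.
Difference: 161250 − 156774 = 4476.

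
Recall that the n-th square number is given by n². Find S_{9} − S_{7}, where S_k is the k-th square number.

32

9² = 81 and 7² = 49.
Difference: 81 − 49 = 32.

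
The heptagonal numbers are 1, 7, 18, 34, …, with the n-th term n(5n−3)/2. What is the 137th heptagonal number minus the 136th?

681

Consecutive heptagonal numbers differ by 5n − 4: here 5·137 − 4 = 681.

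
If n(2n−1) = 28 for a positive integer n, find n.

Set n(2n−1) = 28, giving 2n² − n − 28 = 0.
So n = (1 + 15) / 4 = 16/4 = 4.
Check: 4·(2·4 − 1) = 28. ✓

4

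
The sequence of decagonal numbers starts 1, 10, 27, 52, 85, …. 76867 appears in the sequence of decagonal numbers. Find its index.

139

Set n(4n−3) = 76867, giving 4n² − 3n − 76867 = 0.
The discriminant is 9 + 16·76867 = 1229881, and √1229881 = 1109.
So n = (3 + 1109) / 8 = 1112/8 = 139.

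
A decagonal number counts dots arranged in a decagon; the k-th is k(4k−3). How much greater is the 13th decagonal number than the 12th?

97

Consecutive decagonal numbers differ by 8n − 7: here 8·13 − 7 = 97.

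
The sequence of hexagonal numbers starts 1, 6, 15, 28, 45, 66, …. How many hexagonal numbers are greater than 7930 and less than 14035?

21

The n-th hexagonal number is n(2n−1).
Smallest index with value > 7930: n = 64 (giving 8128).
Largest index with value < 14035: n = 84 (giving 14028).
Indices 64 through 84: 21 terms.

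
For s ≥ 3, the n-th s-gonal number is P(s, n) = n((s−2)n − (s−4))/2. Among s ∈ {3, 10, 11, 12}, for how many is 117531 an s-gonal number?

1

s = 3: P(3, 484) = 117370 and P(3, 485) = 117855; 117531 is not s-gonal.
s = 10: P(10, 171) = 116451 and P(10, 172) = 117820; 117531 is not s-gonal.
s = 11: P(11, 162) = 117531. ✓
s = 12: P(12, 153) = 116433 and P(12, 154) = 117964; 117531 is not s-gonal.
Hits: s ∈ {11} → 1.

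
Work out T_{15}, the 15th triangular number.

120

The 15th triangular number is n(n+1)/2 with n = 15.
15·16/2 = 240/2 = 120.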